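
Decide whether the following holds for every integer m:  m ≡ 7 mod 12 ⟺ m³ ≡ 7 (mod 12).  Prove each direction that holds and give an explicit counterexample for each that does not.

Both directions hold.

(→) Suppose m ≡ 7 mod 12. Write m = 12j + 7. Then (12j + 7)³ = 1728j³ + 3024j² + 1764j + 343 = 12(144j³ + 252j² + 147j + 28) + 7, so m³ ≡ 7 (mod 12).

(←) Conversely, suppose m³ ≡ 7 (mod 12). The only residue r in {0, …, 11} with r³ ≡ 7 (mod 12) is r = 7, so m ≡ 7 (mod 12).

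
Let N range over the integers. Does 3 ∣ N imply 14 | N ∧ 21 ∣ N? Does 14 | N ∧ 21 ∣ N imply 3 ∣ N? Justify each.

Only the converse holds.

(⇒) This fails: take N = 3. Certainly 3 ∣ 3, but 14 ∤ 3.

(⇐) Suppose 14 ∣ N and 21 ∣ N. Any common multiple of 14 and 21 is a multiple of their lcm; here lcm(14, 21) = 14·21/gcd(14, 21) = 294/7 = 42, so 42 ∣ N. Since 3 ∣ 42, it follows that 3 ∣ N.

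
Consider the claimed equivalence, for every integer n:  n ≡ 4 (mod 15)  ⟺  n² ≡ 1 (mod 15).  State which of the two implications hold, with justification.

Only the forward implication holds.

(⟹) Suppose n ≡ 4 (mod 15). Write n = 15j + 4. Then (15j + 4)² = 225j² + 120j + 16 = 15(15j² + 8j + 1) + 1, so n² ≡ 1 (mod 15).

(⟸) This fails: take n = 1. Then 1² = 1 ≡ 1 (mod 15), yet 1 ≡ 1 (mod 15), not 4.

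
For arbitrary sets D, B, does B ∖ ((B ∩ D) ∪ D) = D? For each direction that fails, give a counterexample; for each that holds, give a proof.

Forward inclusion. This inclusion fails. Take D = ∅, B = {1}; then 1 ∈ B ∖ ((B ∩ D) ∪ D) but 1 ∉ D.

Reverse inclusion. This inclusion fails. Take D = {1}, B = ∅; then 1 ∈ D but 1 ∉ B ∖ ((B ∩ D) ∪ D).

Both inclusions fail.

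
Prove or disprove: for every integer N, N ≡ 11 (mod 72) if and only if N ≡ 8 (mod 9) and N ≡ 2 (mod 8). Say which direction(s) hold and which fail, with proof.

Neither implication holds.

(⇒) This fails: N = 11 gives 11 ≡ 11 (mod 72) but 11 ≡ 2 (mod 9), so the conjunction on the right does not hold.

(⇐) This fails: N = 26 satisfies both congruences on the right (26 ≡ 8 mod 9 and 26 ≡ 2 mod 8) yet 26 ≡ 26 (mod 72), not 11.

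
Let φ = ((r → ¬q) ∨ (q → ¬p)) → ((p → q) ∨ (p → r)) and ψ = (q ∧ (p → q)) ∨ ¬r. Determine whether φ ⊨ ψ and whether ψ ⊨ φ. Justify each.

Forward direction. This fails. Under p = F, q = F, r = T, the left side is true but the right side is false.

Converse. This fails. Under p = T, q = F, r = F, the left side is false but the right side is true.

(⇒) fails and (⇐) fails.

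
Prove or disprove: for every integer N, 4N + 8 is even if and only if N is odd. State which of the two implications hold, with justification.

(⇒) This fails: take N = 2. Then 4N + 8 = 16, which is even, yet N = 2 is even, not odd.

(⇐) Suppose N is odd. Since 4 is even, 4N is even for every N, so 4N + 8 has the same parity as 8, which is even. Hence 4N + 8 is even.

The forward direction fails; the converse holds.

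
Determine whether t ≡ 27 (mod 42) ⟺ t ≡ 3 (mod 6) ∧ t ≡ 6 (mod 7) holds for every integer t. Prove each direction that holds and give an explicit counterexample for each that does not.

Both directions hold; the statement is true.

(⟹) Suppose t ≡ 27 (mod 42); write t = 42j + 27. Since 6 ∣ 42, reducing mod 6 gives t ≡ 27 ≡ 3 (mod 6); since 7 ∣ 42, reducing mod 7 gives t ≡ 27 ≡ 6 (mod 7).

(⟸) Conversely, if t ≡ 3 (mod 6) and t ≡ 6 (mod 7), then by the Chinese remainder theorem t ≡ 27 (mod 42). This is exactly t ≡ 27 (mod 42).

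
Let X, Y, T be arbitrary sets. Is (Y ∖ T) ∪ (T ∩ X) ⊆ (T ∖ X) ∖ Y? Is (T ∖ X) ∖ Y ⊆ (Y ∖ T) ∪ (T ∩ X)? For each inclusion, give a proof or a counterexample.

(⊆) fails and (⊇) fails.

(⊆) This inclusion fails. Take X = ∅, Y = {1}, T = ∅; then 1 ∈ (Y ∖ T) ∪ (T ∩ X) but 1 ∉ (T ∖ X) ∖ Y.

(⊇) This inclusion fails. Take X = ∅, Y = ∅, T = {1}; then 1 ∈ (T ∖ X) ∖ Y but 1 ∉ (Y ∖ T) ∪ (T ∩ X).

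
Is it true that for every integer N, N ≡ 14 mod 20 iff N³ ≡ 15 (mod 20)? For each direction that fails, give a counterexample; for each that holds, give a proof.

Forward direction. This fails: take N = 14. Then 14 ≡ 14 (mod 20), but 14³ = 2744 ≡ 4 (mod 20), not 15.

Converse. This fails: take N = 15. Then 15³ = 3375 ≡ 15 (mod 20), yet 15 ≡ 15 (mod 20), not 14.

Neither implication holds.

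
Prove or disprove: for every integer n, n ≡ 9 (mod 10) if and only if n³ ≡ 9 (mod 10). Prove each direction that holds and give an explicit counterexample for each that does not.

The biconditional holds.

(→) Suppose n ≡ 9 (mod 10). Write n = 10j + 9. Then (10j + 9)³ = 1000j³ + 2700j² + 2430j + 729 = 10(100j³ + 270j² + 243j + 72) + 9, so n³ ≡ 9 (mod 10).

(←) Conversely, suppose n³ ≡ 9 (mod 10). The only residue r in {0, …, 9} with r³ ≡ 9 (mod 10) is r = 9, so n ≡ 9 (mod 10).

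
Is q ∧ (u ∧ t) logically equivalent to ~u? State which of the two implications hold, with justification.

(⇒) fails and (⇐) fails.

(→) This fails. Under u = T, q = T, t = T, the left side is true but the right side is false.

(←) This fails. Under u = F, q = F, t = F, the left side is false but the right side is true.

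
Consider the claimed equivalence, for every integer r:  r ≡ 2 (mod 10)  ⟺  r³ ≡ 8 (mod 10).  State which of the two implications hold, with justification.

(⟸) Suppose r³ ≡ 8 (mod 10). The only residue r in {0, …, 9} with r³ ≡ 8 (mod 10) is r = 2, so r ≡ 2 (mod 10).

(⟹) Suppose r ≡ 2 (mod 10). Write r = 10j + 2. Then (10j + 2)³ = 1000j³ + 600j² + 120j + 8 = 10(100j³ + 60j² + 12j) + 8, so r³ ≡ 8 (mod 10).

The biconditional holds.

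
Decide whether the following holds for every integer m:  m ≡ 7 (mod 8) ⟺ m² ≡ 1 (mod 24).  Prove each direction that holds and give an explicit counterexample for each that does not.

(⇒) fails and (⇐) fails.

[⇒] This fails: take m = 15. Then 15 ≡ 7 (mod 8), but 15² = 225 ≡ 9 (mod 24), not 1.

[⇐] This fails: take m = 1. Then 1² = 1 ≡ 1 (mod 24), yet 1 ≡ 1 (mod 8), not 7.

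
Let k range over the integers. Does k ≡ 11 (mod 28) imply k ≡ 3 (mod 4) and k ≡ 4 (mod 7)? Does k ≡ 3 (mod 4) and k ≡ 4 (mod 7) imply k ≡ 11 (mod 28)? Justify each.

The biconditional holds.

(⇐) If k ≡ 3 (mod 4) and k ≡ 4 (mod 7), then by the Chinese remainder theorem k ≡ 11 (mod 28). This is exactly k ≡ 11 (mod 28).

(⇒) Suppose k ≡ 11 (mod 28); write k = 28j + 11. Since 4 ∣ 28, reducing mod 4 gives k ≡ 11 ≡ 3 (mod 4); since 7 ∣ 28, reducing mod 7 gives k ≡ 11 ≡ 4 (mod 7).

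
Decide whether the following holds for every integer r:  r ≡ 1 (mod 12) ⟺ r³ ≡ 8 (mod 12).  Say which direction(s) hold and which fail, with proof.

Both directions fail.

(⟹) This fails: take r = 1. Then 1 ≡ 1 (mod 12), but 1³ = 1 ≡ 1 (mod 12), not 8.

(⟸) This fails: take r = 2. Then 2³ = 8 ≡ 8 (mod 12), yet 2 ≡ 2 (mod 12), not 1.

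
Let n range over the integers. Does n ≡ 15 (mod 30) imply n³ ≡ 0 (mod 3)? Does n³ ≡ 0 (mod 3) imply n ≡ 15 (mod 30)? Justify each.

(→) Suppose n ≡ 15 (mod 30). Then n³ ≡ 15³ = 3375 (mod 30), and since 3 ∣ 30, also n³ ≡ 0 (mod 3).

(←) This fails: take n = 0. Then 0³ = 0 ≡ 0 (mod 3), yet 0 ≡ 0 (mod 30), not 15.

Not equivalent: only (⇒) holds.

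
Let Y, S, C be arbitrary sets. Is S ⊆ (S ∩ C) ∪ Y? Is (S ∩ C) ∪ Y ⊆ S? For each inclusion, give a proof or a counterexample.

(⟹) This inclusion fails. Take Y = ∅, S = {1}, C = ∅; then 1 ∈ S but 1 ∉ (S ∩ C) ∪ Y.

(⟸) This inclusion fails. Take Y = {1}, S = ∅, C = ∅; then 1 ∈ (S ∩ C) ∪ Y but 1 ∉ S.

Neither inclusion holds.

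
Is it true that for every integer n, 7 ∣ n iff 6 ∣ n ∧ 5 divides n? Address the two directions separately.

[⇒] This fails: take n = 7. Certainly 7 ∣ 7, but 6 ∤ 7.

[⇐] This fails: take n = 30. Both 6 ∣ 30 and 5 ∣ 30, yet 30 is not a multiple of 7 (since 30 = 4·7 + 2), so 7 ∤ 30.

Both directions fail.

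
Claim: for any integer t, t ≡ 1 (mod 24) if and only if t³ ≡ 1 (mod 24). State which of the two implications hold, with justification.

Equivalent; both directions hold.

(⇒) Suppose t ≡ 1 (mod 24). Write t = 24j + 1. Then (24j + 1)³ = 13824j³ + 1728j² + 72j + 1 = 24(576j³ + 72j² + 3j) + 1, so t³ ≡ 1 (mod 24).

(⇐) Conversely, suppose t³ ≡ 1 (mod 24). The only residue r in {0, …, 23} with r³ ≡ 1 (mod 24) is r = 1, so t ≡ 1 (mod 24).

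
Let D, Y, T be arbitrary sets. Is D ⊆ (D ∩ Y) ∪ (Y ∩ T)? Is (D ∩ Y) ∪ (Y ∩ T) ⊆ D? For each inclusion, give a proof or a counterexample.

Forward inclusion. This inclusion fails. Take D = {1}, Y = ∅, T = ∅; then 1 ∈ D but 1 ∉ (D ∩ Y) ∪ (Y ∩ T).

Reverse inclusion. This inclusion fails. Take D = ∅, Y = {1}, T = {1}; then 1 ∈ (D ∩ Y) ∪ (Y ∩ T) but 1 ∉ D.

(⊆) fails and (⊇) fails.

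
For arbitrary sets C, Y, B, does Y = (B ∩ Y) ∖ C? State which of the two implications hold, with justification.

(⊆) fails; (⊇) holds.

(⟹) This inclusion fails. Take C = ∅, Y = {1}, B = ∅; then 1 ∈ Y but 1 ∉ (B ∩ Y) ∖ C.

(⟸) Let x ∈ (B ∩ Y) ∖ C. Then x ∈ Y ∩ B and x ∉ C, from which x ∈ Y.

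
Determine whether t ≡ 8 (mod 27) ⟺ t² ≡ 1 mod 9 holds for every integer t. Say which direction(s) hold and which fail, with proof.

The forward direction holds; the converse fails.

(⟹) Suppose t ≡ 8 (mod 27). Then t² ≡ 8² = 64 (mod 27), and since 9 ∣ 27, also t² ≡ 1 (mod 9).

(⟸) This fails: take t = 1. Then 1² = 1 ≡ 1 (mod 9), yet 1 ≡ 1 (mod 27), not 8.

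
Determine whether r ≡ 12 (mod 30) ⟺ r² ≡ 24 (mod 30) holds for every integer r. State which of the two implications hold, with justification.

(←) This fails: take r = 18. Then 18² = 324 ≡ 24 (mod 30), yet 18 ≡ 18 (mod 30), not 12.

(→) Suppose r ≡ 12 (mod 30). Write r = 30j + 12. Then (30j + 12)² = 900j² + 720j + 144 = 30(30j² + 24j + 4) + 24, so r² ≡ 24 (mod 30).

(⇒) holds; (⇐) fails.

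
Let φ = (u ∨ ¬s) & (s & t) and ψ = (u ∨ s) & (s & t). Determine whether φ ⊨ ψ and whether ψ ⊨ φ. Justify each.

The forward direction holds; the converse fails.

(←) This fails. Under u = F, s = T, t = T, the left side is false but the right side is true.

(→) Assume the antecedent. If u is true, the antecedent forces (u = T, s = T, t = T), and (u ∨ s) & (s & t) holds there. If u is false, the antecedent cannot hold. Either way (u ∨ s) & (s & t) holds.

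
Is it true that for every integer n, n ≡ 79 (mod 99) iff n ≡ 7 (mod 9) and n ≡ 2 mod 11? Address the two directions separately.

Forward direction. Suppose n ≡ 79 (mod 99); write n = 99j + 79. Since 9 ∣ 99, reducing mod 9 gives n ≡ 79 ≡ 7 (mod 9); since 11 ∣ 99, reducing mod 11 gives n ≡ 79 ≡ 2 (mod 11).

Converse. If n ≡ 7 (mod 9) and n ≡ 2 (mod 11), then by the Chinese remainder theorem n ≡ 79 (mod 99). This is exactly n ≡ 79 (mod 99).

Equivalent; both directions hold.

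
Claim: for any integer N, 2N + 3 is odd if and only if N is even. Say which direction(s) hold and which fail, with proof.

Only the reverse direction holds.

(⟸) Suppose N is even. Since 2 is even, 2N is even for every N, so 2N + 3 has the same parity as 3, which is odd. Hence 2N + 3 is odd.

(⟹) This fails: take N = 1. Then 2N + 3 = 5, which is odd, yet N = 1 is odd, not even.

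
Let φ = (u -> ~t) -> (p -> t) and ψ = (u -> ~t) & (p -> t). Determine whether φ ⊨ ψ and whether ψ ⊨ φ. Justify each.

[⇒] This fails. Under u = T, t = T, p = F, the left side is true but the right side is false.

[⇐] Assume the antecedent. If t is true, (u -> ~t) -> (p -> t) reduces to true regardless of the other variables. If t is false, the antecedent forces (u = F, t = F, p = F) or (u = T, t = F, p = F), and (u -> ~t) -> (p -> t) holds there. Either way (u -> ~t) -> (p -> t) holds.

Only the reverse direction holds.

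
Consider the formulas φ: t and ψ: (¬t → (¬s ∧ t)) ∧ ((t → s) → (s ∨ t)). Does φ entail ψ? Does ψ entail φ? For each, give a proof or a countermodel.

(⟸) Assume the antecedent. If t is true, t reduces to true regardless of the other variables. If t is false, the antecedent cannot hold. Either way t holds.

(⟹) Assume the antecedent. If t is true, the consequent reduces to true regardless of the other variables. If t is false, the antecedent cannot hold. Either way the consequent holds.

Both directions hold; the statement is true.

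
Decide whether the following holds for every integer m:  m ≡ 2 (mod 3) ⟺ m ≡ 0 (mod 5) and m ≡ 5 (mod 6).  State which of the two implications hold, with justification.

The forward direction fails; the converse holds.

[⇐] If m ≡ 0 (mod 5) and m ≡ 5 (mod 6), then by the Chinese remainder theorem m ≡ 5 (mod 30). Since 5 ≡ 2 (mod 3) and 3 ∣ 30, we get m ≡ 2 (mod 3).

[⇒] This fails: m = 2 gives 2 ≡ 2 (mod 3) but 2 ≡ 2 (mod 5), so the conjunction on the right does not hold.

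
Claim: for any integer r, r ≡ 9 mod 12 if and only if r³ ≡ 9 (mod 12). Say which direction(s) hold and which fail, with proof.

(←) For the converse, argue contrapositively. If r ≢ 9 (mod 12), then r is congruent to one of 0, 1, 2, 3, 4, 5, 6, 7, 8, 10, 11 modulo 12, and these give r³ ≡ 0, 1, 8, 3, 4, 5, 0, 7, 8, 4, 11 respectively — never 9.

(→) Suppose r ≡ 9 mod 12. Write r = 12j + 9. Then (12j + 9)³ = 1728j³ + 3888j² + 2916j + 729 = 12(144j³ + 324j² + 243j + 60) + 9, so r³ ≡ 9 (mod 12).

Both implications hold.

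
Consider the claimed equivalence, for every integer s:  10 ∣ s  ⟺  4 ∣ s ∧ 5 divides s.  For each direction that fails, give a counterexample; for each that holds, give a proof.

[⇒] This fails: take s = 10. Certainly 10 ∣ 10, but 4 ∤ 10.

[⇐] Suppose 4 ∣ s and 5 ∣ s. Any common multiple of 4 and 5 is a multiple of their lcm; here gcd(4, 5) = 1, so lcm(4, 5) = 4·5 = 20, so 20 ∣ s. Since 10 ∣ 20, it follows that 10 ∣ s.

Not equivalent: only (⇐) holds.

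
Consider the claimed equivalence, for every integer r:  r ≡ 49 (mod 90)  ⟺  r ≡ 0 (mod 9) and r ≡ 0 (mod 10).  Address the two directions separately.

Neither implication holds.

(⇒) This fails: r = 49 gives 49 ≡ 49 (mod 90) but 49 ≡ 4 (mod 9), so the conjunction on the right does not hold.

(⇐) This fails: r = 0 satisfies both congruences on the right (0 ≡ 0 mod 9 and 0 ≡ 0 mod 10) yet 0 ≡ 0 (mod 90), not 49.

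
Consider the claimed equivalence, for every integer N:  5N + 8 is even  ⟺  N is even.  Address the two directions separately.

Both directions hold; the statement is true.

Forward direction. Suppose 5N + 8 is even. Since 5 is odd, 5N and N have the same parity, so 5N + 8 ≡ N + 8 (mod 2). As 8 is even, 5N + 8 is even exactly when N is even. Thus N is even.

Converse. Suppose N is even; write N = 2j. Then 5N + 8 = 5·(2j) + 8 = 2·5j + 8, which is even.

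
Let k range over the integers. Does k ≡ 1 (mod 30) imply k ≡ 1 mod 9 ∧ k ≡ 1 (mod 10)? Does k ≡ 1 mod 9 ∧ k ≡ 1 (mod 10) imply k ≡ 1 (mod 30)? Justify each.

Converse. If k ≡ 1 (mod 9) and k ≡ 1 (mod 10), then by the Chinese remainder theorem k ≡ 1 (mod 90). Since 1 ≡ 1 (mod 30) and 30 ∣ 90, we get k ≡ 1 (mod 30).

Forward direction. This fails: k = 61 gives 61 ≡ 1 (mod 30) but 61 ≡ 7 (mod 9), so the conjunction on the right does not hold.

Only the converse holds.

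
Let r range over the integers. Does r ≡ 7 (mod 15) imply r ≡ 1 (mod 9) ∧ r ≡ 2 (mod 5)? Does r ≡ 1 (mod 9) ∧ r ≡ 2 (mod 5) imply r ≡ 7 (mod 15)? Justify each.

Not equivalent: only (⇐) holds.

(⇒) This fails: r = 22 gives 22 ≡ 7 (mod 15) but 22 ≡ 4 (mod 9), so the conjunction on the right does not hold.

(⇐) Conversely, if r ≡ 1 (mod 9) and r ≡ 2 (mod 5), then by the Chinese remainder theorem r ≡ 37 (mod 45). Since 37 ≡ 7 (mod 15) and 15 ∣ 45, we get r ≡ 7 (mod 15).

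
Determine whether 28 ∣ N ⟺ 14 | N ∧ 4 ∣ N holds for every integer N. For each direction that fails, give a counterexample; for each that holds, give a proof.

Both implications hold.

[⇒] If 28 ∣ N, write N = 28q. Since 28 = 2·14, N = 14·(2q), so 14 ∣ N; and since 28 = 7·4, N = 4·(7q), so 4 ∣ N.

[⇐] Suppose 14 ∣ N and 4 ∣ N. Any common multiple of 14 and 4 is a multiple of their lcm; here lcm(14, 4) = 14·4/gcd(14, 4) = 56/2 = 28, so 28 ∣ N.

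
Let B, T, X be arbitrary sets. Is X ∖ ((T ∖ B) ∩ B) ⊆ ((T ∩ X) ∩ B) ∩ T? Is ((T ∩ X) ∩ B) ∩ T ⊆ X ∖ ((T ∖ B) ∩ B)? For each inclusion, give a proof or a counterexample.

Only the reverse inclusion holds.

Forward inclusion. This inclusion fails. Take B = ∅, T = ∅, X = {1}; then 1 ∈ X ∖ ((T ∖ B) ∩ B) but 1 ∉ ((T ∩ X) ∩ B) ∩ T.

Reverse inclusion. Let x ∈ ((T ∩ X) ∩ B) ∩ T. Then x ∈ B ∩ T ∩ X, from which x ∈ X ∖ ((T ∖ B) ∩ B).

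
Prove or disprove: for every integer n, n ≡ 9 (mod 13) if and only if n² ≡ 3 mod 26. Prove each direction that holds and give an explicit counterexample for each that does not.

(⟹) This fails: take n = 22. Then 22 ≡ 9 (mod 13), but 22² = 484 ≡ 16 (mod 26), not 3.

(⟸) This fails: take n = 17. Then 17² = 289 ≡ 3 (mod 26), yet 17 ≡ 4 (mod 13), not 9.

Both directions fail.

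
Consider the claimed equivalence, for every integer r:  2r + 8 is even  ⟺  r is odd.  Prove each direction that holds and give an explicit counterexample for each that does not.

Only the reverse direction holds.

Forward direction. This fails: take r = 6. Then 2r + 8 = 20, which is even, yet r = 6 is even, not odd.

Converse. Suppose r is odd. Since 2 is even, 2r is even for every r, so 2r + 8 has the same parity as 8, which is even. Hence 2r + 8 is even.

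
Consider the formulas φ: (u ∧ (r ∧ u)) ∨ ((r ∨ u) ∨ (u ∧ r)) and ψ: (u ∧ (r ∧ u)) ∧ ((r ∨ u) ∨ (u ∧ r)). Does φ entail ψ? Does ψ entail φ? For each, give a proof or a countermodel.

Not equivalent: only (⇐) holds.

Converse. Assume the antecedent. If r is true, the consequent reduces to true regardless of the other variables. If r is false, the antecedent cannot hold. Either way the consequent holds.

Forward direction. This fails. Under r = T, u = F, the left side is true but the right side is false.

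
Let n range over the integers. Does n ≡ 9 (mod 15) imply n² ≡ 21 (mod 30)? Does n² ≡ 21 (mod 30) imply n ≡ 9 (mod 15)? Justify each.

(⇒) fails and (⇐) fails.

[⇒] This fails: take n = 24. Then 24 ≡ 9 (mod 15), but 24² = 576 ≡ 6 (mod 30), not 21.

[⇐] This fails: take n = 21. Then 21² = 441 ≡ 21 (mod 30), yet 21 ≡ 6 (mod 15), not 9.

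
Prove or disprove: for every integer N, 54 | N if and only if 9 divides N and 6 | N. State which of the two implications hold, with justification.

Not equivalent: only (⇒) holds.

(⇒) If 54 ∣ N, write N = 54q. Since 54 = 6·9, N = 9·(6q), so 9 ∣ N; and since 54 = 9·6, N = 6·(9q), so 6 ∣ N.

(⇐) This fails: take N = 18. Both 9 ∣ 18 and 6 ∣ 18, yet 18 is not a multiple of 54 (since 18 = 0·54 + 18), so 54 ∤ 18.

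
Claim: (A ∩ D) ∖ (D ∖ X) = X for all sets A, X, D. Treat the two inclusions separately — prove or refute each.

Only the forward inclusion holds.

(⊆) Let x ∈ (A ∩ D) ∖ (D ∖ X). Then x ∈ A ∩ X ∩ D, from which x ∈ X.

(⊇) This inclusion fails. Take A = ∅, X = {1}, D = ∅; then 1 ∈ X but 1 ∉ (A ∩ D) ∖ (D ∖ X).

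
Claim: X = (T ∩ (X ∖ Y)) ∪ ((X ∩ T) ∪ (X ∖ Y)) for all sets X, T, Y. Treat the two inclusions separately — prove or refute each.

(⊆) This inclusion fails. Take X = {1}, T = ∅, Y = {1}; then 1 ∈ X but 1 ∉ (T ∩ (X ∖ Y)) ∪ ((X ∩ T) ∪ (X ∖ Y)).

(⊇) Let x ∈ (T ∩ (X ∖ Y)) ∪ ((X ∩ T) ∪ (X ∖ Y)). Then either x ∈ X and x ∉ T, Y; or x ∈ X ∩ T and x ∉ Y; or x ∈ X ∩ T ∩ Y. In each case x ∈ X, so (T ∩ (X ∖ Y)) ∪ ((X ∩ T) ∪ (X ∖ Y)) ⊆ X.

(⊆) fails; (⊇) holds.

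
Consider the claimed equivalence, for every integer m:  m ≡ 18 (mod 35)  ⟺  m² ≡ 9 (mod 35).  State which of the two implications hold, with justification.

Only the forward direction holds.

(→) Suppose m ≡ 18 (mod 35). Write m = 35j + 18. Then (35j + 18)² = 1225j² + 1260j + 324 = 35(35j² + 36j + 9) + 9, so m² ≡ 9 (mod 35).

(←) This fails: take m = 3. Then 3² = 9 ≡ 9 (mod 35), yet 3 ≡ 3 (mod 35), not 18.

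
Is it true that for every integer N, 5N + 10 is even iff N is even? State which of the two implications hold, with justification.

Both directions hold.

(⇒) Suppose 5N + 10 is even. Since 5 is odd, 5N and N have the same parity, so 5N + 10 ≡ N + 10 (mod 2). As 10 is even, 5N + 10 is even exactly when N is even. Thus N is even.

(⇐) Conversely, suppose N is even; write N = 2j. Then 5N + 10 = 5·(2j) + 10 = 2·5j + 10, which is even.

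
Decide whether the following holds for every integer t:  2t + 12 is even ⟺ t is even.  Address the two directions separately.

[⇐] Suppose t is even. Since 2 is even, 2t is even for every t, so 2t + 12 has the same parity as 12, which is even. Hence 2t + 12 is even.

[⇒] This fails: take t = 1. Then 2t + 12 = 14, which is even, yet t = 1 is odd, not even.

Only the reverse direction holds.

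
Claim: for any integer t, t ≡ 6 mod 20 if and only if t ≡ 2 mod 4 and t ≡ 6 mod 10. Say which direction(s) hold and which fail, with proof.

The biconditional holds.

[⇒] Suppose t ≡ 6 (mod 20); write t = 20j + 6. Since 4 ∣ 20, reducing mod 4 gives t ≡ 6 ≡ 2 (mod 4); since 10 ∣ 20, reducing mod 10 gives t ≡ 6 (mod 10).

[⇐] Conversely, if t ≡ 2 (mod 4) and t ≡ 6 (mod 10), then by the Chinese remainder theorem t ≡ 6 (mod 20). This is exactly t ≡ 6 (mod 20).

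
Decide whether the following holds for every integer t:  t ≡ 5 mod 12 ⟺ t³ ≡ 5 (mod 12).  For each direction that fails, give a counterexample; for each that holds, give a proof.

Equivalent; both directions hold.

(←) For the converse, argue contrapositively. If t ≢ 5 (mod 12), then t is congruent to one of 0, 1, 2, 3, 4, 6, 7, 8, 9, 10, 11 modulo 12, and these give t³ ≡ 0, 1, 8, 3, 4, 0, 7, 8, 9, 4, 11 respectively — never 5.

(→) Suppose t ≡ 5 mod 12. Write t = 12j + 5. Then (12j + 5)³ = 1728j³ + 2160j² + 900j + 125 = 12(144j³ + 180j² + 75j + 10) + 5, so t³ ≡ 5 (mod 12).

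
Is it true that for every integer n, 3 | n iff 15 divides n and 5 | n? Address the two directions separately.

The forward direction fails; the converse holds.

(⇐) Suppose 15 ∣ n and 5 ∣ n. Any common multiple of 15 and 5 is a multiple of their lcm; here lcm(15, 5) = 15·5/gcd(15, 5) = 75/5 = 15, so 15 ∣ n. Since 3 ∣ 15, it follows that 3 ∣ n.

(⇒) This fails: take n = 3. Certainly 3 ∣ 3, but 15 ∤ 3.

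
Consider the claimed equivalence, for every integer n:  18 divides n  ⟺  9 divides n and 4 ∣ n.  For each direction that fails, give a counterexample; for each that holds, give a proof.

(⇒) This fails: take n = 18. Certainly 18 ∣ 18, but 4 ∤ 18.

(⇐) Suppose 9 ∣ n and 4 ∣ n. Any common multiple of 9 and 4 is a multiple of their lcm; here gcd(9, 4) = 1, so lcm(9, 4) = 9·4 = 36, so 36 ∣ n. Since 18 ∣ 36, it follows that 18 ∣ n.

(⇒) fails; (⇐) holds.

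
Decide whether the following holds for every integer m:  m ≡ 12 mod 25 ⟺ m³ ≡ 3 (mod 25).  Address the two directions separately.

(⟸) Suppose m³ ≡ 3 (mod 25). The only residue r in {0, …, 24} with r³ ≡ 3 (mod 25) is r = 12, so m ≡ 12 (mod 25).

(⟹) Suppose m ≡ 12 mod 25. Write m = 25j + 12. Then (25j + 12)³ = 15625j³ + 22500j² + 10800j + 1728 = 25(625j³ + 900j² + 432j + 69) + 3, so m³ ≡ 3 (mod 25).

Equivalent; both directions hold.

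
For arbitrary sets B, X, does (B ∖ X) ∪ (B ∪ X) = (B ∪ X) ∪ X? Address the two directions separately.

The two sets are equal.

Reverse inclusion. Let x ∈ (B ∪ X) ∪ X. Then either x ∈ B and x ∉ X; or x ∈ X and x ∉ B; or x ∈ B ∩ X. In each case x ∈ (B ∖ X) ∪ (B ∪ X), so (B ∪ X) ∪ X ⊆ (B ∖ X) ∪ (B ∪ X).

Forward inclusion. Let x ∈ (B ∖ X) ∪ (B ∪ X). Then either x ∈ B and x ∉ X; or x ∈ X and x ∉ B; or x ∈ B ∩ X. In each case x ∈ (B ∪ X) ∪ X, so (B ∖ X) ∪ (B ∪ X) ⊆ (B ∪ X) ∪ X.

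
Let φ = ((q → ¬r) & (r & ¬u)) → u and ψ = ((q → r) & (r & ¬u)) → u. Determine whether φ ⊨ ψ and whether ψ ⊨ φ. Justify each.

Only the reverse direction holds.

[⇒] This fails. Under q = T, u = F, r = T, the left side is true but the right side is false.

[⇐] Assume the antecedent. If u is true, ((q → ¬r) & (r & ¬u)) → u reduces to true regardless of the other variables. If u is false, the antecedent forces (q = F, u = F, r = F) or (q = T, u = F, r = F), and ((q → ¬r) & (r & ¬u)) → u holds there. Either way ((q → ¬r) & (r & ¬u)) → u holds.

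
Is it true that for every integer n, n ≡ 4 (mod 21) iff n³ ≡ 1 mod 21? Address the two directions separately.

(→) Suppose n ≡ 4 (mod 21). Write n = 21j + 4. Then (21j + 4)³ = 9261j³ + 5292j² + 1008j + 64 = 21(441j³ + 252j² + 48j + 3) + 1, so n³ ≡ 1 (mod 21).

(←) This fails: take n = 1. Then 1³ = 1 ≡ 1 (mod 21), yet 1 ≡ 1 (mod 21), not 4.

Not equivalent: only (⇒) holds.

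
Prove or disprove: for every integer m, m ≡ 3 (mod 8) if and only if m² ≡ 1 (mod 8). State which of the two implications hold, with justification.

The forward direction holds; the converse fails.

(⇒) Suppose m ≡ 3 (mod 8). Write m = 8j + 3. Then (8j + 3)² = 64j² + 48j + 9 = 8(8j² + 6j + 1) + 1, so m² ≡ 1 (mod 8).

(⇐) This fails: take m = 1. Then 1² = 1 ≡ 1 (mod 8), yet 1 ≡ 1 (mod 8), not 3.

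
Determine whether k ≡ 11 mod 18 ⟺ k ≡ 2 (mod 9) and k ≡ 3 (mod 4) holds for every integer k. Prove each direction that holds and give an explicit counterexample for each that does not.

(⟹) This fails: k = 29 gives 29 ≡ 11 (mod 18) but 29 ≡ 1 (mod 4), so the conjunction on the right does not hold.

(⟸) Conversely, if k ≡ 2 (mod 9) and k ≡ 3 (mod 4), then by the Chinese remainder theorem k ≡ 11 (mod 36). Since 11 ≡ 11 (mod 18) and 18 ∣ 36, we get k ≡ 11 (mod 18).

Only the reverse direction holds.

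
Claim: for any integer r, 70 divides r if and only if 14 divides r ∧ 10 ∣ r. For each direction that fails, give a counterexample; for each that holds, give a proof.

[⇒] If 70 ∣ r, write r = 70q. Since 70 = 5·14, r = 14·(5q), so 14 ∣ r; and since 70 = 7·10, r = 10·(7q), so 10 ∣ r.

[⇐] Suppose 14 ∣ r and 10 ∣ r. Any common multiple of 14 and 10 is a multiple of their lcm; here lcm(14, 10) = 14·10/gcd(14, 10) = 140/2 = 70, so 70 ∣ r.

Equivalent; both directions hold.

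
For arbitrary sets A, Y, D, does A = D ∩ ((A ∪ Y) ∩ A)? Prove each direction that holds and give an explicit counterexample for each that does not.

The sets are not equal: only the reverse inclusion holds.

Forward inclusion. This inclusion fails. Take A = {1}, Y = ∅, D = ∅; then 1 ∈ A but 1 ∉ D ∩ ((A ∪ Y) ∩ A).

Reverse inclusion. Let x ∈ D ∩ ((A ∪ Y) ∩ A). Then either x ∈ A ∩ D and x ∉ Y; or x ∈ A ∩ Y ∩ D. In each case x ∈ A, so D ∩ ((A ∪ Y) ∩ A) ⊆ A.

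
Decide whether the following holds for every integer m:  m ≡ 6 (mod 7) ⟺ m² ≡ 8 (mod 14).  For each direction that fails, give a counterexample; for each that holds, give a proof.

(⇒) fails and (⇐) fails.

[⇒] This fails: take m = 13. Then 13 ≡ 6 (mod 7), but 13² = 169 ≡ 1 (mod 14), not 8.

[⇐] This fails: take m = 8. Then 8² = 64 ≡ 8 (mod 14), yet 8 ≡ 1 (mod 7), not 6.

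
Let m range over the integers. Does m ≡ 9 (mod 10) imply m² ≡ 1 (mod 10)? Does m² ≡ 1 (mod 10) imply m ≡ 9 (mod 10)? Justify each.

[⇒] Suppose m ≡ 9 (mod 10). Write m = 10j + 9. Then (10j + 9)² = 100j² + 180j + 81 = 10(10j² + 18j + 8) + 1, so m² ≡ 1 (mod 10).

[⇐] This fails: take m = 1. Then 1² = 1 ≡ 1 (mod 10), yet 1 ≡ 1 (mod 10), not 9.

(⇒) holds; (⇐) fails.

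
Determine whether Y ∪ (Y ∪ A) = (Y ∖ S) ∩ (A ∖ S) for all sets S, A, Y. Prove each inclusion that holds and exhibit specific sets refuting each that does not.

(⟹) This inclusion fails. Take S = ∅, A = {1}, Y = ∅; then 1 ∈ Y ∪ (Y ∪ A) but 1 ∉ (Y ∖ S) ∩ (A ∖ S).

(⟸) Let x ∈ (Y ∖ S) ∩ (A ∖ S). Then x ∈ A ∩ Y and x ∉ S, from which x ∈ Y ∪ (Y ∪ A).

(⊆) fails; (⊇) holds.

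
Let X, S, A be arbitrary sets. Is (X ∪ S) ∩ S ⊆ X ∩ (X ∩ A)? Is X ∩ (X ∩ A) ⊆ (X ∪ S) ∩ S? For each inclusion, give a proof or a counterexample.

(⟹) This inclusion fails. Take X = ∅, S = {1}, A = ∅; then 1 ∈ (X ∪ S) ∩ S but 1 ∉ X ∩ (X ∩ A).

(⟸) This inclusion fails. Take X = {1}, S = ∅, A = {1}; then 1 ∈ X ∩ (X ∩ A) but 1 ∉ (X ∪ S) ∩ S.

Both inclusions fail.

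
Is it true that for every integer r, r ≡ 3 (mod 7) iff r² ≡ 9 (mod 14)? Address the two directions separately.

Neither direction holds.

Forward direction. This fails: take r = 10. Then 10 ≡ 3 (mod 7), but 10² = 100 ≡ 2 (mod 14), not 9.

Converse. This fails: take r = 11. Then 11² = 121 ≡ 9 (mod 14), yet 11 ≡ 4 (mod 7), not 3.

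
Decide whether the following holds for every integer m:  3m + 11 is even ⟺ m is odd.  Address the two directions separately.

Equivalent; both directions hold.

(⟸) Suppose m is odd; write m = 2j + 1. Then 3m + 11 = 3·(2j + 1) + 11 = 2·3j + 14, which is even.

(⟹) Suppose 3m + 11 is even. Since 3 is odd, 3m and m have the same parity, so 3m + 11 ≡ m + 11 (mod 2). As 11 is odd, 3m + 11 is even exactly when m is odd. Thus m is odd.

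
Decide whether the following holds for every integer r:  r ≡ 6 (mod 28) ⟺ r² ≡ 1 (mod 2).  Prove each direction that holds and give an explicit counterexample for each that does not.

Both directions fail.

(⇒) This fails: take r = 6. Then 6 ≡ 6 (mod 28), but 6² = 36 ≡ 0 (mod 2), not 1.

(⇐) This fails: take r = 1. Then 1² = 1 ≡ 1 (mod 2), yet 1 ≡ 1 (mod 28), not 6.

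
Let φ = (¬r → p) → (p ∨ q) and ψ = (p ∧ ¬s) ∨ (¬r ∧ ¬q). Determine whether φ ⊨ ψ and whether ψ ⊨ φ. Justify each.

[⇐] Assume the antecedent. If r is true, the antecedent forces (s = F, r = T, p = T, q = F) or (s = F, r = T, p = T, q = T), and (¬r → p) → (p ∨ q) holds there. If r is false, (¬r → p) → (p ∨ q) reduces to true regardless of the other variables. Either way (¬r → p) → (p ∨ q) holds.

[⇒] This fails. Under s = T, r = T, p = T, q = F, the left side is true but the right side is false.

Not equivalent: only (⇐) holds.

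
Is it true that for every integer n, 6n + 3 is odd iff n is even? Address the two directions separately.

(→) This fails: take n = 5. Then 6n + 3 = 33, which is odd, yet n = 5 is odd, not even.

(←) Suppose n is even. Since 6 is even, 6n is even for every n, so 6n + 3 has the same parity as 3, which is odd. Hence 6n + 3 is odd.

Not equivalent: only (⇐) holds.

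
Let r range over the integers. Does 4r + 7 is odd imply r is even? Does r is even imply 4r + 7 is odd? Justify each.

(⇒) This fails: take r = 1. Then 4r + 7 = 11, which is odd, yet r = 1 is odd, not even.

(⇐) Suppose r is even. Since 4 is even, 4r is even for every r, so 4r + 7 has the same parity as 7, which is odd. Hence 4r + 7 is odd.

(⇒) fails; (⇐) holds.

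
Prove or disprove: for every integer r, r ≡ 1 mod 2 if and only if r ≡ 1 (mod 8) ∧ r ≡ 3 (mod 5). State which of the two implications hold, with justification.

The forward direction fails; the converse holds.

(→) This fails: r = 1 gives 1 ≡ 1 (mod 2) but 1 ≡ 1 (mod 5), so the conjunction on the right does not hold.

(←) Conversely, if r ≡ 1 (mod 8) and r ≡ 3 (mod 5), then by the Chinese remainder theorem r ≡ 33 (mod 40). Since 33 ≡ 1 (mod 2) and 2 ∣ 40, we get r ≡ 1 (mod 2).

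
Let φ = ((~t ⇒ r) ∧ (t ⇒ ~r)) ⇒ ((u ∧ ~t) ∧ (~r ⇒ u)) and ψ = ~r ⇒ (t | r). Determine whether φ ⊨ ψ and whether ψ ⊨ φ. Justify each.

Neither implication holds.

(⟹) This fails. Under u = F, t = F, r = F, the left side is true but the right side is false.

(⟸) This fails. Under u = F, t = T, r = F, the left side is false but the right side is true.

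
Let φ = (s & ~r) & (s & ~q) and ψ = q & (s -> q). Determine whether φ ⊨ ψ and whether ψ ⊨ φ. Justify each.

Neither implication holds.

[⇒] This fails. Under r = F, q = F, s = T, the left side is true but the right side is false.

[⇐] This fails. Under r = F, q = T, s = F, the left side is false but the right side is true.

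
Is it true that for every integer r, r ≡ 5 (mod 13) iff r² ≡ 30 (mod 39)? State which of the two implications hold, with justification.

Forward direction. This fails: take r = 5. Then 5 ≡ 5 (mod 13), but 5² = 25 ≡ 25 (mod 39), not 30.

Converse. This fails: take r = 15. Then 15² = 225 ≡ 30 (mod 39), yet 15 ≡ 2 (mod 13), not 5.

Neither direction holds.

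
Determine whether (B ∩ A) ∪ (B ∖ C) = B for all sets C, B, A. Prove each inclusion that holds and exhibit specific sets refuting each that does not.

Reverse inclusion. This inclusion fails. Take C = {1}, B = {1}, A = ∅; then 1 ∈ B but 1 ∉ (B ∩ A) ∪ (B ∖ C).

Forward inclusion. Let x ∈ (B ∩ A) ∪ (B ∖ C). Then either x ∈ B and x ∉ C, A; or x ∈ B ∩ A and x ∉ C; or x ∈ C ∩ B ∩ A. In each case x ∈ B, so (B ∩ A) ∪ (B ∖ C) ⊆ B.

(⊆) holds; (⊇) fails.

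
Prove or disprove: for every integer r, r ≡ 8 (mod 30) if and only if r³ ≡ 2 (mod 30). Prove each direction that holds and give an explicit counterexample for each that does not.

(→) Suppose r ≡ 8 (mod 30). Write r = 30j + 8. Then (30j + 8)³ = 27000j³ + 21600j² + 5760j + 512 = 30(900j³ + 720j² + 192j + 17) + 2, so r³ ≡ 2 (mod 30).

(←) Conversely, suppose r³ ≡ 2 (mod 30). The only residue r in {0, …, 29} with r³ ≡ 2 (mod 30) is r = 8, so r ≡ 8 (mod 30).

The biconditional holds.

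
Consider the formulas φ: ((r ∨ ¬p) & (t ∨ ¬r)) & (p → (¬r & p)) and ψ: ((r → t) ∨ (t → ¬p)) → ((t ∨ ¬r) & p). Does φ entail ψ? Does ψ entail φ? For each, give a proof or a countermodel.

(→) This fails. Under p = F, t = F, r = F, the left side is true but the right side is false.

(←) This fails. Under p = T, t = F, r = F, the left side is false but the right side is true.

Both directions fail.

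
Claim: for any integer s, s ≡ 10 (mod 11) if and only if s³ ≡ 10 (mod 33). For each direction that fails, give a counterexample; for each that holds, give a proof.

(⟹) This fails: take s = 21. Then 21 ≡ 10 (mod 11), but 21³ = 9261 ≡ 21 (mod 33), not 10.

(⟸) Conversely, the residues r modulo 33 with r³ ≡ 10 (mod 33) are exactly {10}, and each is ≡ 10 (mod 11).

Not equivalent: only (⇐) holds.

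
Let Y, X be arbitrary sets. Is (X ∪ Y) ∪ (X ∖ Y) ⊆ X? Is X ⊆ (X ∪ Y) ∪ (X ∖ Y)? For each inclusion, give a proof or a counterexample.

(⊆) fails; (⊇) holds.

(⊆) This inclusion fails. Take Y = {1}, X = ∅; then 1 ∈ (X ∪ Y) ∪ (X ∖ Y) but 1 ∉ X.

(⊇) Let x ∈ X. Then either x ∈ X and x ∉ Y; or x ∈ Y ∩ X. In each case x ∈ (X ∪ Y) ∪ (X ∖ Y), so X ⊆ (X ∪ Y) ∪ (X ∖ Y).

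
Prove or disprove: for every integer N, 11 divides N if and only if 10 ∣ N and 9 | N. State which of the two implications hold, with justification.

Forward direction. This fails: take N = 11. Certainly 11 ∣ 11, but 10 ∤ 11.

Converse. This fails: take N = 90. Both 10 ∣ 90 and 9 ∣ 90, yet 90 is not a multiple of 11 (since 90 = 8·11 + 2), so 11 ∤ 90.

Neither direction holds.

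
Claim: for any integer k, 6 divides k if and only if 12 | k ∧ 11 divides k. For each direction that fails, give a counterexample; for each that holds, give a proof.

Only the converse holds.

(→) This fails: take k = 6. Certainly 6 ∣ 6, but 12 ∤ 6.

(←) Suppose 12 ∣ k and 11 ∣ k. Any common multiple of 12 and 11 is a multiple of their lcm; here gcd(12, 11) = 1, so lcm(12, 11) = 12·11 = 132, so 132 ∣ k. Since 6 ∣ 132, it follows that 6 ∣ k.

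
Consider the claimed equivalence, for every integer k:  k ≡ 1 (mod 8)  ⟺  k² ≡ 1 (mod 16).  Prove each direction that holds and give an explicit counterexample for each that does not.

Not equivalent: only (⇒) holds.

Converse. This fails: take k = 7. Then 7² = 49 ≡ 1 (mod 16), yet 7 ≡ 7 (mod 8), not 1.

Forward direction. Suppose k ≡ 1 (mod 8). Working modulo 16, k ∈ {1, 9}; for each such r, r² ≡ 1 (mod 16).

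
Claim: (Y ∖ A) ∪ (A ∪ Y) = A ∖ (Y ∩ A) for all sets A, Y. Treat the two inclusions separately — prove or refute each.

(⊆) fails; (⊇) holds.

(⟹) This inclusion fails. Take A = ∅, Y = {1}; then 1 ∈ (Y ∖ A) ∪ (A ∪ Y) but 1 ∉ A ∖ (Y ∩ A).

(⟸) Let x ∈ A ∖ (Y ∩ A). Then x ∈ A and x ∉ Y, from which x ∈ (Y ∖ A) ∪ (A ∪ Y).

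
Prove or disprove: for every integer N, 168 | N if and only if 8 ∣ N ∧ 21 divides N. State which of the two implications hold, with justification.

Both directions hold; the statement is true.

(⇒) If 168 ∣ N, write N = 168q. Since 168 = 21·8, N = 8·(21q), so 8 ∣ N; and since 168 = 8·21, N = 21·(8q), so 21 ∣ N.

(⇐) Suppose 8 ∣ N and 21 ∣ N. Any common multiple of 8 and 21 is a multiple of their lcm; here gcd(8, 21) = 1, so lcm(8, 21) = 8·21 = 168, so 168 ∣ N.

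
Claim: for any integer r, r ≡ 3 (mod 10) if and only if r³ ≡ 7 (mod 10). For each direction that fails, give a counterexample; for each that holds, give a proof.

Both directions hold.

Forward direction. Suppose r ≡ 3 (mod 10). Write r = 10j + 3. Then (10j + 3)³ = 1000j³ + 900j² + 270j + 27 = 10(100j³ + 90j² + 27j + 2) + 7, so r³ ≡ 7 (mod 10).

Converse. For the converse, argue contrapositively. If r ≢ 3 (mod 10), then r is congruent to one of 0, 1, 2, 4, 5, 6, 7, 8, 9 modulo 10, and these give r³ ≡ 0, 1, 8, 4, 5, 6, 3, 2, 9 respectively — never 7.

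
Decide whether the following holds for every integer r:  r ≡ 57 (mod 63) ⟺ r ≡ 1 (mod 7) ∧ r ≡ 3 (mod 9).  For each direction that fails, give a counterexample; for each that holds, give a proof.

(⇒) Suppose r ≡ 57 (mod 63); write r = 63j + 57. Since 7 ∣ 63, reducing mod 7 gives r ≡ 57 ≡ 1 (mod 7); since 9 ∣ 63, reducing mod 9 gives r ≡ 57 ≡ 3 (mod 9).

(⇐) Conversely, if r ≡ 1 (mod 7) and r ≡ 3 (mod 9), then by the Chinese remainder theorem r ≡ 57 (mod 63). This is exactly r ≡ 57 (mod 63).

Both implications hold.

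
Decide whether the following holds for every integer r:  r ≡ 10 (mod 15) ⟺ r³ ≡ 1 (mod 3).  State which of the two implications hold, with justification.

Only the forward implication holds.

(→) Suppose r ≡ 10 (mod 15). Then r³ ≡ 10³ = 1000 (mod 15), and since 3 ∣ 15, also r³ ≡ 1 (mod 3).

(←) This fails: take r = 1. Then 1³ = 1 ≡ 1 (mod 3), yet 1 ≡ 1 (mod 15), not 10.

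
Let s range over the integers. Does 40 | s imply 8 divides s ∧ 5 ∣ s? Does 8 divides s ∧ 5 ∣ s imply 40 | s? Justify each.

Both directions hold.

(←) Suppose 8 ∣ s and 5 ∣ s. Any common multiple of 8 and 5 is a multiple of their lcm; here gcd(8, 5) = 1, so lcm(8, 5) = 8·5 = 40, so 40 ∣ s.

(→) If 40 ∣ s, write s = 40q. Since 40 = 5·8, s = 8·(5q), so 8 ∣ s; and since 40 = 8·5, s = 5·(8q), so 5 ∣ s.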